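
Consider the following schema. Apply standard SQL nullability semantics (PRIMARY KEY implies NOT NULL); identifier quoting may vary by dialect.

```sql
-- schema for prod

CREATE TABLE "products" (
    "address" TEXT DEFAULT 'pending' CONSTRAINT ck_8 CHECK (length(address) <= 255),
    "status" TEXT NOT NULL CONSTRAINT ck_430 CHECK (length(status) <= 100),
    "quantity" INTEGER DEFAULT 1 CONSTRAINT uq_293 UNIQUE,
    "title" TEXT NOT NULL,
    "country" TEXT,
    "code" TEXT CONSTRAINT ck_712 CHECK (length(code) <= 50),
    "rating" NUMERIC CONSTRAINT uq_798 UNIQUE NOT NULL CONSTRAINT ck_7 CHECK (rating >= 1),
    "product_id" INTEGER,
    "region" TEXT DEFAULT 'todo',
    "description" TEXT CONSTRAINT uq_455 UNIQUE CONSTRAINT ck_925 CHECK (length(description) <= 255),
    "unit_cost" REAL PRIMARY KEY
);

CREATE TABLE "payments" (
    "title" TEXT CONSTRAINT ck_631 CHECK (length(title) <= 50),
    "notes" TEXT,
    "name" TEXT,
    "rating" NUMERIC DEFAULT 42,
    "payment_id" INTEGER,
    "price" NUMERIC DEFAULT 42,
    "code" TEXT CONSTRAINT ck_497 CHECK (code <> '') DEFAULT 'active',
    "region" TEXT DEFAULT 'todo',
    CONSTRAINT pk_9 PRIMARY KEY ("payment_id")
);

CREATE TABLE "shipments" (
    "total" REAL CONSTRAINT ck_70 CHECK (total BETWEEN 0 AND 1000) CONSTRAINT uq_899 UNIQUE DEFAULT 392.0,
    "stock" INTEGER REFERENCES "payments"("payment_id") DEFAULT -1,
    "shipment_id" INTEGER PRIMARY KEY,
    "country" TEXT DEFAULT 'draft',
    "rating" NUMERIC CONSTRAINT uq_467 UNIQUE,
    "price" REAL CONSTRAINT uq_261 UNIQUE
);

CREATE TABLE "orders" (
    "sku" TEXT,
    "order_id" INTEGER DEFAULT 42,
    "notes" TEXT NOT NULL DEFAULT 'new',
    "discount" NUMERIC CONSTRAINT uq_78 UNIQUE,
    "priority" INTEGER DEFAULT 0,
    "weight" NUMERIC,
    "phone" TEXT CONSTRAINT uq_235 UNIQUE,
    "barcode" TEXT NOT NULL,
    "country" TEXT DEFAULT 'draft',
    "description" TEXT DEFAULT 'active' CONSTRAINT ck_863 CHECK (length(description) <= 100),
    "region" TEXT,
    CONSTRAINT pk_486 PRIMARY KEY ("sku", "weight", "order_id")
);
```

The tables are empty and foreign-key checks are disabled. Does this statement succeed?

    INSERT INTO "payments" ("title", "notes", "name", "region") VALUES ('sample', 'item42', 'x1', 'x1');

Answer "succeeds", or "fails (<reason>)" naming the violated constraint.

payment_id is omitted from the column list and has no DEFAULT, so it would receive NULL.
But payment_id is part of the PRIMARY KEY (implied NOT NULL).

fails (NOT NULL on payment_id)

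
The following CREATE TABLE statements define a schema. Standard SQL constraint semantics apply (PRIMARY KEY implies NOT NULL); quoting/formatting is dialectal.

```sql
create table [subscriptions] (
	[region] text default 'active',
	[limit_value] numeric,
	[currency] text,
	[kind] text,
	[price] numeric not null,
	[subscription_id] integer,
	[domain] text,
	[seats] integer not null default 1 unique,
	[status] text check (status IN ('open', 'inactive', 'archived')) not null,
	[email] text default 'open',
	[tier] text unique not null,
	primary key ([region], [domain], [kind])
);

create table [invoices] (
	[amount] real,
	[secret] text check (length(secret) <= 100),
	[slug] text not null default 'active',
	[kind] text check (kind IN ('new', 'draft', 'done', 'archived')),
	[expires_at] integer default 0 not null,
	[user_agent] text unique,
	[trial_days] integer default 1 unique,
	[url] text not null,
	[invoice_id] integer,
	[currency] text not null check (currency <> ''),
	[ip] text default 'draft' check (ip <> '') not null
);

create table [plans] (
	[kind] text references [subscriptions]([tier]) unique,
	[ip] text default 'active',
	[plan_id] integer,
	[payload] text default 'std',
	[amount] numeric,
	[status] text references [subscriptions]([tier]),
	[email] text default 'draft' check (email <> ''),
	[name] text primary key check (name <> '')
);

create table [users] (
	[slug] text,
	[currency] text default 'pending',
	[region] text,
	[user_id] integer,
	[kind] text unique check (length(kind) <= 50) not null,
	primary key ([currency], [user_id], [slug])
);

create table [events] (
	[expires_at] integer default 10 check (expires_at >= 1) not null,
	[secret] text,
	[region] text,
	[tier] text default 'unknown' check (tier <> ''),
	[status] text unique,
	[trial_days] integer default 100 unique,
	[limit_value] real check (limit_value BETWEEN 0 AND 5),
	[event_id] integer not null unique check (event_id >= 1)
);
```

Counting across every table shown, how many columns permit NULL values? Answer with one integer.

subscriptions: 4 nullable (limit_value, currency, subscription_id, email — PK (region, domain, kind) and explicit NOT NULL columns excluded).
invoices: 6 nullable (amount, secret, kind, user_agent, trial_days, invoice_id — PK none and explicit NOT NULL columns excluded).
plans: 7 nullable (kind, ip, plan_id, payload, amount, status, email — PK (name) and explicit NOT NULL columns excluded).
users: 1 nullable (region — PK (currency, user_id, slug) and explicit NOT NULL columns excluded).
events: 6 nullable (secret, region, tier, status, trial_days, limit_value — PK none and explicit NOT NULL columns excluded).
Total: 4 + 6 + 7 + 1 + 6 = 24.

24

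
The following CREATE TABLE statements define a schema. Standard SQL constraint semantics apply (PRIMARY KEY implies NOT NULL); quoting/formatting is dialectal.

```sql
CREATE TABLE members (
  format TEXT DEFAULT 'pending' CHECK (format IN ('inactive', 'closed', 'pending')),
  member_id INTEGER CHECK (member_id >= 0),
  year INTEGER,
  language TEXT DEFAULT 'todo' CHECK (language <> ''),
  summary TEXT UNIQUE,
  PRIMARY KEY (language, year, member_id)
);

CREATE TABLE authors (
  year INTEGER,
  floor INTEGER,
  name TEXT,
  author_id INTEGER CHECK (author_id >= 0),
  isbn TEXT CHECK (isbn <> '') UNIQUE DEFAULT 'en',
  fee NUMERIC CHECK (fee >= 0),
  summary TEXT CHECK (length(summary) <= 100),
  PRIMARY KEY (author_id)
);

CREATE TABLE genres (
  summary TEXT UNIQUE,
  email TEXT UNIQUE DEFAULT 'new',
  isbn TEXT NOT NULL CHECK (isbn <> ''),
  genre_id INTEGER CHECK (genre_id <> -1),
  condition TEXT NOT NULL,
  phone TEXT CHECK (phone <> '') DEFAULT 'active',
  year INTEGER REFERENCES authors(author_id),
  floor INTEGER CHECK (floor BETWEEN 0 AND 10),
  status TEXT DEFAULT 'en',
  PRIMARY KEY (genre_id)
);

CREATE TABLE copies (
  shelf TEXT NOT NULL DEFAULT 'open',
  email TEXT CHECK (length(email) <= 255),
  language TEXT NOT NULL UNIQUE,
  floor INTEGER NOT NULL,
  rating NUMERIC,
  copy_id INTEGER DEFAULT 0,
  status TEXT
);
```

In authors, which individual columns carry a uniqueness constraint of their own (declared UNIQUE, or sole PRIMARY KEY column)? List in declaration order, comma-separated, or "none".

author_id, isbn

- year: no UNIQUE or single-column PK constraint.
- floor: no UNIQUE or single-column PK constraint.
- name: no UNIQUE or single-column PK constraint.
- author_id: single-column PRIMARY KEY → unique.
- isbn: declared UNIQUE → unique.
- fee: no UNIQUE or single-column PK constraint.
- summary: no UNIQUE or single-column PK constraint.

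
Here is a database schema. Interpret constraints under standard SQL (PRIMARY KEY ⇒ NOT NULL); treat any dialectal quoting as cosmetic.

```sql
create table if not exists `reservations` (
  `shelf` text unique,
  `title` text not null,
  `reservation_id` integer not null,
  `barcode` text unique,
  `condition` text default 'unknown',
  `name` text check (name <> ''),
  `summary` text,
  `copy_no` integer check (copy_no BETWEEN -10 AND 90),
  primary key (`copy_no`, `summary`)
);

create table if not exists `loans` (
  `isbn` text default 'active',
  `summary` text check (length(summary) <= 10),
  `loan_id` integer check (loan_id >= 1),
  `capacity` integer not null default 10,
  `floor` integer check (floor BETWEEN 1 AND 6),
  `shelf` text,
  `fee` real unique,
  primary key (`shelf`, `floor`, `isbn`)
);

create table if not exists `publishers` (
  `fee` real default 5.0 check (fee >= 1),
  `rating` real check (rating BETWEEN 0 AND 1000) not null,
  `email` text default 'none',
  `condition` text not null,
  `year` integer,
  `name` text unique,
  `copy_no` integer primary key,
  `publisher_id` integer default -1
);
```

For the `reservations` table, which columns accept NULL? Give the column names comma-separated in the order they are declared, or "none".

shelf, barcode, condition, name

- shelf: UNIQUE does not imply NOT NULL → nullable.
- title: declared NOT NULL → not nullable.
- reservation_id: declared NOT NULL → not nullable.
- barcode: UNIQUE does not imply NOT NULL → nullable.
- condition: DEFAULT only fills an omitted column; an explicit NULL is still allowed → nullable.
- name: CHECK does not forbid NULL (a CHECK constraint passes when its expression is NULL) → nullable.
- summary: part of the PRIMARY KEY, which implies NOT NULL → not nullable.
- copy_no: part of the PRIMARY KEY, which implies NOT NULL → not nullable.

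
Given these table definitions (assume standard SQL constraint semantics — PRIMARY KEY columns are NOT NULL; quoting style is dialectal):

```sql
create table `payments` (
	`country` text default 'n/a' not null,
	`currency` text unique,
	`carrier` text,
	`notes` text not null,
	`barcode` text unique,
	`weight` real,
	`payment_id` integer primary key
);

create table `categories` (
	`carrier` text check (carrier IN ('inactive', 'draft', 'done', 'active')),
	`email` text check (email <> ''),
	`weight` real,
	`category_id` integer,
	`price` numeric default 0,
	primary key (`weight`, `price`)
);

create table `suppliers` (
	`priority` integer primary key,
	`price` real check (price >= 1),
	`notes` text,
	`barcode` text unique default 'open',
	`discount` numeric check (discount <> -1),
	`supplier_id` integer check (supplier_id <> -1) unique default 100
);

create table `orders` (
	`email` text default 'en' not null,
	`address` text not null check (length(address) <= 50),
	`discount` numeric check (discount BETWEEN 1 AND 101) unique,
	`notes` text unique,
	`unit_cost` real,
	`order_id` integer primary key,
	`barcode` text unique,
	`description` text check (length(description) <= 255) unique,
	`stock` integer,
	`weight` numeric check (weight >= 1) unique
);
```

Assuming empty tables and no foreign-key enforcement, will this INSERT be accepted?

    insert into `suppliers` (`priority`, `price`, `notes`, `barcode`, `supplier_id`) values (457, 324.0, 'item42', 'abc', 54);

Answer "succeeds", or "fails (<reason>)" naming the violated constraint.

succeeds

NOT NULL columns: priority is supplied.
CHECK constraints: 324.0 satisfies (price >= 1); 54 satisfies (supplier_id <> -1).
No constraint is violated.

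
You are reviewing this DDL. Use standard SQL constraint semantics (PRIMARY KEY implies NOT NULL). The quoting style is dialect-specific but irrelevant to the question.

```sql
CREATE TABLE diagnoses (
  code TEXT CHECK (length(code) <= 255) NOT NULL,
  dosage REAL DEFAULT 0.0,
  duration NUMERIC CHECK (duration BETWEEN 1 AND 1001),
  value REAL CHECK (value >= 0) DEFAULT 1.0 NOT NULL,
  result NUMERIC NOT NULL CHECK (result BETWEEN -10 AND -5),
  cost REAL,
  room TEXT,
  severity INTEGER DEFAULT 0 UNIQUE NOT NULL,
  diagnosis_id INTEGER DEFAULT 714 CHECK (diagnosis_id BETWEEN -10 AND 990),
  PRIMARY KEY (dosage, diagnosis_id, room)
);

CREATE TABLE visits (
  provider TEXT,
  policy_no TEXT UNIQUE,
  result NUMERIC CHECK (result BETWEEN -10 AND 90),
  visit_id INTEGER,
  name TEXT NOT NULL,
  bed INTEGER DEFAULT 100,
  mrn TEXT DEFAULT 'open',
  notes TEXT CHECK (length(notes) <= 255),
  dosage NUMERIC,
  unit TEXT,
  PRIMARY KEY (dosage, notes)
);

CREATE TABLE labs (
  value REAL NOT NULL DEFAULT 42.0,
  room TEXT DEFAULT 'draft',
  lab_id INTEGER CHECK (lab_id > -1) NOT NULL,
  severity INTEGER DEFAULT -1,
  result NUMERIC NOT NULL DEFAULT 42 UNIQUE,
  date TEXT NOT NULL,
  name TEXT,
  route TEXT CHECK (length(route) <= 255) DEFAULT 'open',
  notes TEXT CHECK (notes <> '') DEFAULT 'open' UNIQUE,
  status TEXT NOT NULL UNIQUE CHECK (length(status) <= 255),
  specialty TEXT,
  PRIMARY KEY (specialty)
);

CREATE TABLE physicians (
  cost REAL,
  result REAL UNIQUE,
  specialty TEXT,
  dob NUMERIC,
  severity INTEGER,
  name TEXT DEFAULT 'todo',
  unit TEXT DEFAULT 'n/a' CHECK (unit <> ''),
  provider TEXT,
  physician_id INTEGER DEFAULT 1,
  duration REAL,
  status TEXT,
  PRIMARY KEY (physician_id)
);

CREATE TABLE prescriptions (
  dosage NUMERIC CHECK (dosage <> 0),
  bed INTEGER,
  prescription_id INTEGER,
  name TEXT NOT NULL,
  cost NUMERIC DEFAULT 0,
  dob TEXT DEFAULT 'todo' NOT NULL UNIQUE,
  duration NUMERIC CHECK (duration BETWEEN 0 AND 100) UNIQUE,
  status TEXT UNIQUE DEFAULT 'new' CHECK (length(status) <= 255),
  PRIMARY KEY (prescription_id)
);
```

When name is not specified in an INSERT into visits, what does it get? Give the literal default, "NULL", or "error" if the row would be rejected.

error

name has no DEFAULT clause.
Omitting it would insert NULL, but it is declared NOT NULL, so the INSERT fails.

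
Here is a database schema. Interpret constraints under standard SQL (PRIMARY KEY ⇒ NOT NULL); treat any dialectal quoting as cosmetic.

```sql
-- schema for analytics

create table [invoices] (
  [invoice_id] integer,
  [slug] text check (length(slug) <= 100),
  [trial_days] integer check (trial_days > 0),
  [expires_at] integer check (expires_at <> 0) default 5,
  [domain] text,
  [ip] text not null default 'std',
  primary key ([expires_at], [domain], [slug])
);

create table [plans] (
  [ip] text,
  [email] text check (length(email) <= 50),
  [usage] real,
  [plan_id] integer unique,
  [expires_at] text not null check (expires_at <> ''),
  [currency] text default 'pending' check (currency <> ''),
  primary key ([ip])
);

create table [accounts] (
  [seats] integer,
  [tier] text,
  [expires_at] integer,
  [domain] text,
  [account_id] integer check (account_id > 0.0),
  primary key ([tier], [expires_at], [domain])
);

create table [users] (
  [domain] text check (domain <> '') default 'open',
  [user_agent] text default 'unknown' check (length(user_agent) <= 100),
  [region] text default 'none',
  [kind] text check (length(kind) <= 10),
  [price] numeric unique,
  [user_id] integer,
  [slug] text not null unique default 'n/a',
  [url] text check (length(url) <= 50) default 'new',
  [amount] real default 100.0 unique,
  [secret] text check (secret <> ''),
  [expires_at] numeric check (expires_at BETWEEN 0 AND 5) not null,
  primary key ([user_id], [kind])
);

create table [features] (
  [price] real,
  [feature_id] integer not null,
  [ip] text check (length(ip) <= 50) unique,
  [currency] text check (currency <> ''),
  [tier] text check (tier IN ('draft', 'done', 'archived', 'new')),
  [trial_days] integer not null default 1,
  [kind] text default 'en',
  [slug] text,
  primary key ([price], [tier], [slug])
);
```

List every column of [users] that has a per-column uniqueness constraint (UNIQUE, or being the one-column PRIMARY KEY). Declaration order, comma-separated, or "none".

price, slug, amount

- domain: no UNIQUE or single-column PK constraint.
- user_agent: no UNIQUE or single-column PK constraint.
- region: no UNIQUE or single-column PK constraint.
- kind: part of a composite PRIMARY KEY — only the tuple is unique, not this column on its own.
- price: declared UNIQUE → unique.
- user_id: part of a composite PRIMARY KEY — only the tuple is unique, not this column on its own.
- slug: declared UNIQUE → unique.
- url: no UNIQUE or single-column PK constraint.
- amount: declared UNIQUE → unique.
- secret: no UNIQUE or single-column PK constraint.
- expires_at: no UNIQUE or single-column PK constraint.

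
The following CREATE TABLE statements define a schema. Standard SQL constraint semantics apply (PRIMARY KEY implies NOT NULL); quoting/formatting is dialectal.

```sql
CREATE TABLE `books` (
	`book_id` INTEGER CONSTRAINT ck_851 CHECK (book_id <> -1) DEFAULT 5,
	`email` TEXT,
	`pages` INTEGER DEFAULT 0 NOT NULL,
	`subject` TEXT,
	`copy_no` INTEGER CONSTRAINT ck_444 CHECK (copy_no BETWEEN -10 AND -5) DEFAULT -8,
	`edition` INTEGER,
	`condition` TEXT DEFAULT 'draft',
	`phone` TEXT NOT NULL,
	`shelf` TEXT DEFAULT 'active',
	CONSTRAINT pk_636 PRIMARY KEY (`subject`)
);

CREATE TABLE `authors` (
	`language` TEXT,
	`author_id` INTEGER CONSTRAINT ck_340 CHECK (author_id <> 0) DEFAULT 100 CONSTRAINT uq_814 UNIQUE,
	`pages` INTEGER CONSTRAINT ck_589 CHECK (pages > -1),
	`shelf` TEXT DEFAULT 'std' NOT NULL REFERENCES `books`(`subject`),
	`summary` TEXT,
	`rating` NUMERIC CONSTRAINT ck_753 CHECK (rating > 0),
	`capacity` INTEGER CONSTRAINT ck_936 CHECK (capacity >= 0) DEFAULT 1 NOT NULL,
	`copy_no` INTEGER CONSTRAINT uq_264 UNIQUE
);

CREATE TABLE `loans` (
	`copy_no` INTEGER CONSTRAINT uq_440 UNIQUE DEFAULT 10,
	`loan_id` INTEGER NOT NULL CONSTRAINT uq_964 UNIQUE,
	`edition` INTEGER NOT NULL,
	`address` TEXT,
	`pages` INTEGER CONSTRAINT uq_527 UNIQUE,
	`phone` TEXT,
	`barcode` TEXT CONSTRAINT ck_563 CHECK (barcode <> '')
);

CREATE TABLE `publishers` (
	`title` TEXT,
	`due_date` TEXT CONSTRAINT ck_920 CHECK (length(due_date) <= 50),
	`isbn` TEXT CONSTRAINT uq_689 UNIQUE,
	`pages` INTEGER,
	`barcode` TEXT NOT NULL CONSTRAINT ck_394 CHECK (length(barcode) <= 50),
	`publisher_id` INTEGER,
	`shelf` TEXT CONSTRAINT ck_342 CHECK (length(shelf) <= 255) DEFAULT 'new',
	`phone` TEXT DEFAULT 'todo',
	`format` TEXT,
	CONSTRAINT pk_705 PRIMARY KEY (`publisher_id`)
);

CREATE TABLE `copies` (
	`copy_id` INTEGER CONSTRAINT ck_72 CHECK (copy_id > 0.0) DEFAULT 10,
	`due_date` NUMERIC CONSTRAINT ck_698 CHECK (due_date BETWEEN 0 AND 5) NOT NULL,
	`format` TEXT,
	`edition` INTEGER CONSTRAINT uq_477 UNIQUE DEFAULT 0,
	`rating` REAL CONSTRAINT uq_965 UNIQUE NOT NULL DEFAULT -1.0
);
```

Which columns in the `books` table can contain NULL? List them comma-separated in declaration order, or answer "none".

book_id, email, copy_no, edition, condition, shelf

- book_id: CHECK does not forbid NULL (a CHECK constraint passes when its expression is NULL) → nullable.
- email: no NOT NULL constraint applies → nullable.
- pages: declared NOT NULL → not nullable.
- subject: part of the PRIMARY KEY, which implies NOT NULL → not nullable.
- copy_no: CHECK does not forbid NULL (a CHECK constraint passes when its expression is NULL) → nullable.
- edition: no NOT NULL constraint applies → nullable.
- condition: DEFAULT only fills an omitted column; an explicit NULL is still allowed → nullable.
- phone: declared NOT NULL → not nullable.
- shelf: DEFAULT only fills an omitted column; an explicit NULL is still allowed → nullable.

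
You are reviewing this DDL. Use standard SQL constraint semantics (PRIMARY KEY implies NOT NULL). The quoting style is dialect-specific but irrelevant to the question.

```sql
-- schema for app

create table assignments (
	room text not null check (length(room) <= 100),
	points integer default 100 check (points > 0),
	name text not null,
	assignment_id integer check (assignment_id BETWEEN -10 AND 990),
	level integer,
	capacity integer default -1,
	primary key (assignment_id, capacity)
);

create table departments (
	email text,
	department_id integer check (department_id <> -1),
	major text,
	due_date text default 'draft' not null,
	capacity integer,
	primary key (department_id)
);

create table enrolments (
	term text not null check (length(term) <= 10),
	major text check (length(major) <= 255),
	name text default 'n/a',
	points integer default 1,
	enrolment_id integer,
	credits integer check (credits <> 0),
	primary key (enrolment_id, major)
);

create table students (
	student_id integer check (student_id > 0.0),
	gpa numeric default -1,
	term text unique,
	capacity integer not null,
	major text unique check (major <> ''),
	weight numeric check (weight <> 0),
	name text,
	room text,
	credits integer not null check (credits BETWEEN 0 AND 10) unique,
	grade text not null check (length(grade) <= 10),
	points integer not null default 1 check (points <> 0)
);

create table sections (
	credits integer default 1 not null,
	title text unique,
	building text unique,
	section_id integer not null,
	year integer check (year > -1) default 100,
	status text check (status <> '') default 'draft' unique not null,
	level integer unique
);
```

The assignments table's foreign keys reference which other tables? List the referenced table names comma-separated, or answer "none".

No column in assignments has a REFERENCES clause.

none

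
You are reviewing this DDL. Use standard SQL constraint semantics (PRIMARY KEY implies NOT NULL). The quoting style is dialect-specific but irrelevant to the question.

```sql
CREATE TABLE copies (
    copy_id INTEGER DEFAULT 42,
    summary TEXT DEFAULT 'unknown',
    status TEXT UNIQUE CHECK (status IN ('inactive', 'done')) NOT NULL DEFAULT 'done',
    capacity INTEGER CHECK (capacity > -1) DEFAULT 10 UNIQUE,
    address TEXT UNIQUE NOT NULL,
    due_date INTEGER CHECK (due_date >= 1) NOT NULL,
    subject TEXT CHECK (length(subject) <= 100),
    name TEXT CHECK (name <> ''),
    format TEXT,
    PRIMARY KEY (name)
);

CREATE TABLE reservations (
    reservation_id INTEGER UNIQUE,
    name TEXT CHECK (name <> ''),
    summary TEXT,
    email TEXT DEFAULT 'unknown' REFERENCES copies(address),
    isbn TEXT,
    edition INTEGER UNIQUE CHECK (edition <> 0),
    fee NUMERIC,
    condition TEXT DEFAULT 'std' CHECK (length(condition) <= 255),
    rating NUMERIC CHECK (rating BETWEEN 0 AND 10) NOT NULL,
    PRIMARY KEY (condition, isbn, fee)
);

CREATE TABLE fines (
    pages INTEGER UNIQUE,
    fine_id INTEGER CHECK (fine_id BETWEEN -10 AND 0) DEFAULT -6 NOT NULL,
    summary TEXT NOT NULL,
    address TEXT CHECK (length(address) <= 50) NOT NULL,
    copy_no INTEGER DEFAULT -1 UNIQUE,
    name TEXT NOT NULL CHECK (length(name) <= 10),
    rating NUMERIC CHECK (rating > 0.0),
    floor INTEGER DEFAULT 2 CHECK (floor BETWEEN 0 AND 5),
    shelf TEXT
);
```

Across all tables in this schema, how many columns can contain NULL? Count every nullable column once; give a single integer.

copies: 5 nullable (copy_id, summary, capacity, subject, format — PK (name) and explicit NOT NULL columns excluded).
reservations: 5 nullable (reservation_id, name, summary, email, edition — PK (condition, isbn, fee) and explicit NOT NULL columns excluded).
fines: 5 nullable (pages, copy_no, rating, floor, shelf — PK none and explicit NOT NULL columns excluded).
Total: 5 + 5 + 5 = 15.

15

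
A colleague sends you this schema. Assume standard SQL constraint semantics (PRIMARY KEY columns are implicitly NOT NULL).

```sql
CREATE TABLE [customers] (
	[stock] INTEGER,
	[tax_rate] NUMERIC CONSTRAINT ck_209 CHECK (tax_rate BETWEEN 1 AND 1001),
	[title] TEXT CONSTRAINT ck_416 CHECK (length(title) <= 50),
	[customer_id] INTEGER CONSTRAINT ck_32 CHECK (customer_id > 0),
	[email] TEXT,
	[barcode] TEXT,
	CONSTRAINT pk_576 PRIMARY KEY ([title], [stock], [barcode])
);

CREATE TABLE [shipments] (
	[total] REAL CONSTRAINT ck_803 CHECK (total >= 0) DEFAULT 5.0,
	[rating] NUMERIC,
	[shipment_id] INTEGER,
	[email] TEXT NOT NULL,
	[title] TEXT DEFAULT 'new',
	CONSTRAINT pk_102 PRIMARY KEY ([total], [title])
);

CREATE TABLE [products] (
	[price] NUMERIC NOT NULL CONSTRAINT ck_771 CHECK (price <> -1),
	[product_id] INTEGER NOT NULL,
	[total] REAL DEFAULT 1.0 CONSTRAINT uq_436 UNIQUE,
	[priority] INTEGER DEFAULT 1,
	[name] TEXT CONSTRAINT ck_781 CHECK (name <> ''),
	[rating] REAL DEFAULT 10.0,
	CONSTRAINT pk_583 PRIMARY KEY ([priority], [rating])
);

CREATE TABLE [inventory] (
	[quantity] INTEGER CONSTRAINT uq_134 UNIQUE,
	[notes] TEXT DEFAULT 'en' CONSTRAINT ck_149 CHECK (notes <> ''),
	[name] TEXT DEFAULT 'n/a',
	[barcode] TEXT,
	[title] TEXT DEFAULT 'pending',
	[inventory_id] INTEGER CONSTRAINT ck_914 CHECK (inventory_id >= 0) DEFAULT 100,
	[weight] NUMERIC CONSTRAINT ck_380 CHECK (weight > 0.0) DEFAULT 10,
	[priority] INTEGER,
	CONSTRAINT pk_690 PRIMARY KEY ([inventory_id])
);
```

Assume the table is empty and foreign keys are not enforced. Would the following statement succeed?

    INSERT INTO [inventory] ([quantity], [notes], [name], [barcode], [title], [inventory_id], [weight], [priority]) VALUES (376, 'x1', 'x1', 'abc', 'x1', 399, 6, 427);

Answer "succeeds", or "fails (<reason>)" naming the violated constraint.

succeeds

NOT NULL columns: inventory_id is supplied.
CHECK constraints: 'x1' satisfies (notes <> ''); 399 satisfies (inventory_id >= 0); 6 satisfies (weight > 0.0).
No constraint is violated.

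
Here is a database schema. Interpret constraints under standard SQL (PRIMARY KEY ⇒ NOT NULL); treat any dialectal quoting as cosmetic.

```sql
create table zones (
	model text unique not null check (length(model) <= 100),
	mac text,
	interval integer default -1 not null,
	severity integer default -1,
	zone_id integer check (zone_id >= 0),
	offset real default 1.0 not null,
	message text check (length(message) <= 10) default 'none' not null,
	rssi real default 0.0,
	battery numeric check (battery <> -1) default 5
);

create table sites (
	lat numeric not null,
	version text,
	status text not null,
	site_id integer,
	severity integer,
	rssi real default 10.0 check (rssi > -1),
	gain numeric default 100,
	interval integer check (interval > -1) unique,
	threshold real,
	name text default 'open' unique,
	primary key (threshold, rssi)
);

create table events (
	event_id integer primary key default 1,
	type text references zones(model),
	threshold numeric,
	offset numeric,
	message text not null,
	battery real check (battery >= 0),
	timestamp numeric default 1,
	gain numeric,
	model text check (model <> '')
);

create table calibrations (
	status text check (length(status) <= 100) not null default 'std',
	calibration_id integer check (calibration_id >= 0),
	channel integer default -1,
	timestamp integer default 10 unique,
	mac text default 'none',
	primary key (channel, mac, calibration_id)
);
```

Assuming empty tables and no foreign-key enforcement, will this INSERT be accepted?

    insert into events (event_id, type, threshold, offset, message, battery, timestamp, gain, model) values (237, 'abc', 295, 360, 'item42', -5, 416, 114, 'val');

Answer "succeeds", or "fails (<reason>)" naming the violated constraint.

fails (CHECK on battery)

The value -5 for battery violates CHECK (battery >= 0).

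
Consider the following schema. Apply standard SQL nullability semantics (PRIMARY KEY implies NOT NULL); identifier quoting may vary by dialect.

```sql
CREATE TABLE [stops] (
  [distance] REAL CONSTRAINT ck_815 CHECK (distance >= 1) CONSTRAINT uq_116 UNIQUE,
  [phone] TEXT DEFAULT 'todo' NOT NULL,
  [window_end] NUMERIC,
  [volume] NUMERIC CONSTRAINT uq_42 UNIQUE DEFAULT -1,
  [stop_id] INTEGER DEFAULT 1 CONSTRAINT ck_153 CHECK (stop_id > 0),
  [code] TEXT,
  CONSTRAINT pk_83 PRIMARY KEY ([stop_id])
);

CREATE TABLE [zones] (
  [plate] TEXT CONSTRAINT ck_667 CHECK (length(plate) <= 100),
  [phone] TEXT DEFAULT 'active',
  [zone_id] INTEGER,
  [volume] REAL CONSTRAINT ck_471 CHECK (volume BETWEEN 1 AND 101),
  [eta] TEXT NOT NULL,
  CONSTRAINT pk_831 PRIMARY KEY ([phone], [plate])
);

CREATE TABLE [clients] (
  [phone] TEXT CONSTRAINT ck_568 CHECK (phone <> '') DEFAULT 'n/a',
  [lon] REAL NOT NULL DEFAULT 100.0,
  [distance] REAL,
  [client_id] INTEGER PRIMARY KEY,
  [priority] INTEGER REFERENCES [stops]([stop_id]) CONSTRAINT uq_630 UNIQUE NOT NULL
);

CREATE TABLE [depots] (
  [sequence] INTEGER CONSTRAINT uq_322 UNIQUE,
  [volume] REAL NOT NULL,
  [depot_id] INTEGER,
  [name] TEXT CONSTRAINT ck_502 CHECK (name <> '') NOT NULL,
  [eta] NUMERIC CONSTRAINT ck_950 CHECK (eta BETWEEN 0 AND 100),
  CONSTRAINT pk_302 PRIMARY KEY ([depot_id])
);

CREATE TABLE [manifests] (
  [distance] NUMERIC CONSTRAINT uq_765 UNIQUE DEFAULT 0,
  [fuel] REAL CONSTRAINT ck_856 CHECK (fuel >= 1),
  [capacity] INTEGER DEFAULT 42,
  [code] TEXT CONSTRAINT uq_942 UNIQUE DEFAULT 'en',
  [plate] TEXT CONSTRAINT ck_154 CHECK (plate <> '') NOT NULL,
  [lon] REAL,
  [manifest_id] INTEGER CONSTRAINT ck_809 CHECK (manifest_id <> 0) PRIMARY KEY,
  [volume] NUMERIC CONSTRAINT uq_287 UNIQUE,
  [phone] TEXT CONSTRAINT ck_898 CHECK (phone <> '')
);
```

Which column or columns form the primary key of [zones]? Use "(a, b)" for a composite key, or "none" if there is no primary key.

(phone, plate)

A table-level PRIMARY KEY clause names 2 columns: phone, plate.
This is a composite key — the combination is unique, not each column individually.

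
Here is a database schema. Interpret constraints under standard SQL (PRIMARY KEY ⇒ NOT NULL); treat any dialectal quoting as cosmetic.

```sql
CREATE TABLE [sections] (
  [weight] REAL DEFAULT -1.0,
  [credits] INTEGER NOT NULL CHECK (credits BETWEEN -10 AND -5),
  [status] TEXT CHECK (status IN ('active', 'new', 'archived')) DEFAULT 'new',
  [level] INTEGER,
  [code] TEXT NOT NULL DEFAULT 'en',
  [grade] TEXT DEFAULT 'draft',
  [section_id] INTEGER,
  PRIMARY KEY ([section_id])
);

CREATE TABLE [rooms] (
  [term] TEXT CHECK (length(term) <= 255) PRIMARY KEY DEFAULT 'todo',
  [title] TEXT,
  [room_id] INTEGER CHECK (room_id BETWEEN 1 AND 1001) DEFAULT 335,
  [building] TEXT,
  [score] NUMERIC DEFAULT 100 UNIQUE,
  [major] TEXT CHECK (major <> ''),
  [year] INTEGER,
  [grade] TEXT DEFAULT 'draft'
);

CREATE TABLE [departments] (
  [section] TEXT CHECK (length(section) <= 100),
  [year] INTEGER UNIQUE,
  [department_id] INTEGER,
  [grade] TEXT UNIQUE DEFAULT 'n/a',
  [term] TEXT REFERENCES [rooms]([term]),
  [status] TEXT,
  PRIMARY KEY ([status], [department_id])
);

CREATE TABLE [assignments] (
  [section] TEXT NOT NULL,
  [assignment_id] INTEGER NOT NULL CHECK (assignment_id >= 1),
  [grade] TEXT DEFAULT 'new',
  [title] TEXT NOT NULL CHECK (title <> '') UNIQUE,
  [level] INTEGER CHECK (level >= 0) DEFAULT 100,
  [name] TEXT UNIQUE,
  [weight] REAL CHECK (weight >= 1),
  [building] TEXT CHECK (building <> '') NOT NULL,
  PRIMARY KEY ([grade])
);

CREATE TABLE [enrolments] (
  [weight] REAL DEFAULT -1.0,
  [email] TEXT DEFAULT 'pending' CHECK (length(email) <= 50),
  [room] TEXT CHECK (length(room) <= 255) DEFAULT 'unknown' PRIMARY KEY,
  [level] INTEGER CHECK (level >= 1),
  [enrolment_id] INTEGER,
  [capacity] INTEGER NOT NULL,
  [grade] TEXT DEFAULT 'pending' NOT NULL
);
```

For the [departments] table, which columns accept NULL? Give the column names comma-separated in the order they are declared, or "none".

section, year, grade, term

- section: CHECK does not forbid NULL (a CHECK constraint passes when its expression is NULL) → nullable.
- year: UNIQUE does not imply NOT NULL → nullable.
- department_id: part of the PRIMARY KEY, which implies NOT NULL → not nullable.
- grade: UNIQUE does not imply NOT NULL → nullable.
- term: a foreign key column may be NULL unless separately constrained → nullable.
- status: part of the PRIMARY KEY, which implies NOT NULL → not nullable.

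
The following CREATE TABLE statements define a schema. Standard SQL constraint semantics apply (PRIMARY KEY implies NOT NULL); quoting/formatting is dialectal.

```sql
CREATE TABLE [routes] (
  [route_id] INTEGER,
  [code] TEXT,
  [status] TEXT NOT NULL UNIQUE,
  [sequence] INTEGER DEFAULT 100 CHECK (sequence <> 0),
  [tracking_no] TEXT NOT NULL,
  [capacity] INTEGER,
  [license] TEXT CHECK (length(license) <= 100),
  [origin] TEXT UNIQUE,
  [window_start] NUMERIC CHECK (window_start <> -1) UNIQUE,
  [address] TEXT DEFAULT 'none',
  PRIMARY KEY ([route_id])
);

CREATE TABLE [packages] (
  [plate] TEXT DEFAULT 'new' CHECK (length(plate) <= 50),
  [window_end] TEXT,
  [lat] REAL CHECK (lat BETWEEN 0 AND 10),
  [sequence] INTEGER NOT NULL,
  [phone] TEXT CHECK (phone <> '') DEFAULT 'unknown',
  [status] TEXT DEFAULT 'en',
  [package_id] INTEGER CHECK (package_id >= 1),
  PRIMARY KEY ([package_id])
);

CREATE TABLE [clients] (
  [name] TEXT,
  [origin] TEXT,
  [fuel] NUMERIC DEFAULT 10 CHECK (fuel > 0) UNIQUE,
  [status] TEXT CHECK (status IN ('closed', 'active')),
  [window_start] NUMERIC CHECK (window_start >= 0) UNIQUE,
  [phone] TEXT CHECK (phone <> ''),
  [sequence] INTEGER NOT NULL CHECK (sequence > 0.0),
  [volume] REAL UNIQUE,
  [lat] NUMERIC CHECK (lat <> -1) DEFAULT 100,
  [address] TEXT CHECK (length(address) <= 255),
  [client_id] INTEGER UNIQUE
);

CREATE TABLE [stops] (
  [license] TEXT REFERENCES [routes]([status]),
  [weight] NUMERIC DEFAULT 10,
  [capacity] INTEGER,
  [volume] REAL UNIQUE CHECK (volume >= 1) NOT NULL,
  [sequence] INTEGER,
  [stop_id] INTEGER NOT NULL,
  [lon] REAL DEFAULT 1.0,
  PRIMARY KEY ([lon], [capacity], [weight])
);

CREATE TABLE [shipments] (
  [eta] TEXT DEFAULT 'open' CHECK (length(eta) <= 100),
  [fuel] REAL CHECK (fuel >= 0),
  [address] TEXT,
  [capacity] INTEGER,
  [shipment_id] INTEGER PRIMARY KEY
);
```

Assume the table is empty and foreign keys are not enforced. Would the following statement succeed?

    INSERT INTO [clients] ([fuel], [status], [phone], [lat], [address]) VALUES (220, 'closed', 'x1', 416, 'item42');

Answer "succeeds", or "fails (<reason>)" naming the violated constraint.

sequence is omitted from the column list and has no DEFAULT, so it would receive NULL.
But sequence is declared NOT NULL.

fails (NOT NULL on sequence)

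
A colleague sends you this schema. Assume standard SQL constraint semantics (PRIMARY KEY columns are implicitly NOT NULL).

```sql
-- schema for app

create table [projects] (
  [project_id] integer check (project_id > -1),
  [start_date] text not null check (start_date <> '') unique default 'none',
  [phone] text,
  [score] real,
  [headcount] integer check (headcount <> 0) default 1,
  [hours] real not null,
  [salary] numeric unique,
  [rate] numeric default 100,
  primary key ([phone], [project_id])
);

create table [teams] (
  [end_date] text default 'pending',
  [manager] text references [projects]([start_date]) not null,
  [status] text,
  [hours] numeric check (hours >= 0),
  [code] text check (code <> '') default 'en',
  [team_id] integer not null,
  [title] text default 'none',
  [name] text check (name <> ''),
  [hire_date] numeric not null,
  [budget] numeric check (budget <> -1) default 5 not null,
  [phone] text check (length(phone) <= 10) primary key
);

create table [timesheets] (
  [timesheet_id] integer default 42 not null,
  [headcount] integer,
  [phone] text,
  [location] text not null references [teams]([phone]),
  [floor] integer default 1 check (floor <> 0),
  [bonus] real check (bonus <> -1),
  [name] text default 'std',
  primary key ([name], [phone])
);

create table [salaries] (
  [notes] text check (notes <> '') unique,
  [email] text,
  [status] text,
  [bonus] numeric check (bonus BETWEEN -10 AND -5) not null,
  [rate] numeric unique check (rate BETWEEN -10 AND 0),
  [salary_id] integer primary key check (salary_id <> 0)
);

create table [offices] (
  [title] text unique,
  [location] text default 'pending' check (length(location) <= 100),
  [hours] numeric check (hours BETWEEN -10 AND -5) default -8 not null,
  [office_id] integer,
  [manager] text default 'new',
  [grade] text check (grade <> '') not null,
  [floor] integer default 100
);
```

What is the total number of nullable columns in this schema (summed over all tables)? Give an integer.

projects: 4 nullable (score, headcount, salary, rate — PK (phone, project_id) and explicit NOT NULL columns excluded).
teams: 6 nullable (end_date, status, hours, code, title, name — PK (phone) and explicit NOT NULL columns excluded).
timesheets: 3 nullable (headcount, floor, bonus — PK (name, phone) and explicit NOT NULL columns excluded).
salaries: 4 nullable (notes, email, status, rate — PK (salary_id) and explicit NOT NULL columns excluded).
offices: 5 nullable (title, location, office_id, manager, floor — PK none and explicit NOT NULL columns excluded).
Total: 4 + 6 + 3 + 4 + 5 = 22.

22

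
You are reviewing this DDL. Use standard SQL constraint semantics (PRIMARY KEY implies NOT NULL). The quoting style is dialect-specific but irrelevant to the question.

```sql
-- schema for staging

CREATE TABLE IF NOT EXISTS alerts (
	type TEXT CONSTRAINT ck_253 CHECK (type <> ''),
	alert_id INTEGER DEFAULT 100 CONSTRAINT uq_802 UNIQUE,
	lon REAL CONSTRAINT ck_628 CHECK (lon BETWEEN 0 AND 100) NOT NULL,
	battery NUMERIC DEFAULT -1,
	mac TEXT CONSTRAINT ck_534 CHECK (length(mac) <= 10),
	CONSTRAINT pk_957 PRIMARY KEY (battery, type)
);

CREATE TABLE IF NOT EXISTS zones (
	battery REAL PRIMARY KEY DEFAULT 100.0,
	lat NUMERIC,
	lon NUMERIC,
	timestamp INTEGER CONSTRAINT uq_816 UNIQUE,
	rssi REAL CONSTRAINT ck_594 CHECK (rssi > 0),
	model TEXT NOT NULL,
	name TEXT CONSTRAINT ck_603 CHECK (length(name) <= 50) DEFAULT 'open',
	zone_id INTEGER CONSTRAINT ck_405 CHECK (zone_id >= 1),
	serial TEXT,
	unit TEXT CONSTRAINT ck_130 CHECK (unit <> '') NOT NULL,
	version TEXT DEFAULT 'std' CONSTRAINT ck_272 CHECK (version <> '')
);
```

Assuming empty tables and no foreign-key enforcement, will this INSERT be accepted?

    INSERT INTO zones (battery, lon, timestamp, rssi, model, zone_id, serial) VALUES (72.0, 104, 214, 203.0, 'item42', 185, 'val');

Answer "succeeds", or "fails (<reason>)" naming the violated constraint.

unit is omitted from the column list and has no DEFAULT, so it would receive NULL.
But unit is declared NOT NULL.

fails (NOT NULL on unit)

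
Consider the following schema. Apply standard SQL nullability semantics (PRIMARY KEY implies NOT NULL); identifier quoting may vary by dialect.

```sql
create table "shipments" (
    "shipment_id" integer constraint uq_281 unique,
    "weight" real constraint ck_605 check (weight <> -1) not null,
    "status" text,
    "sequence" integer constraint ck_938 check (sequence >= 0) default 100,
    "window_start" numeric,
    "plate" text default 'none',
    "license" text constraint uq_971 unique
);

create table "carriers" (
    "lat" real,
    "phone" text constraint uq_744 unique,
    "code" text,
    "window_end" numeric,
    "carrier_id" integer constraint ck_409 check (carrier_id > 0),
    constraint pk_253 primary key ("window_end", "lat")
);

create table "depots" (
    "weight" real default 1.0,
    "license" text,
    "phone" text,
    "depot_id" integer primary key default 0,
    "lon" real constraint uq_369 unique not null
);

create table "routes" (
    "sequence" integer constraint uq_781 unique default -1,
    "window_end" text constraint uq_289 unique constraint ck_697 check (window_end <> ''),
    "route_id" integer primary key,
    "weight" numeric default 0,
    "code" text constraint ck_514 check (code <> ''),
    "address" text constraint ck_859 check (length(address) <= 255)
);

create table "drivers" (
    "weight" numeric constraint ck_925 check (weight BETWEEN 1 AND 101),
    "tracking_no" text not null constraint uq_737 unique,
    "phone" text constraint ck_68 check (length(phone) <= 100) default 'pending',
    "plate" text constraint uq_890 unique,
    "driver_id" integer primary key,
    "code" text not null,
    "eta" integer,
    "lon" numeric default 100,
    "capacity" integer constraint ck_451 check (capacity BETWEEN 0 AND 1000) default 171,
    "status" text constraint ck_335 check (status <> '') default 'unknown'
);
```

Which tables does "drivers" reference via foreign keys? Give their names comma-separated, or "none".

No column in drivers has a REFERENCES clause.

none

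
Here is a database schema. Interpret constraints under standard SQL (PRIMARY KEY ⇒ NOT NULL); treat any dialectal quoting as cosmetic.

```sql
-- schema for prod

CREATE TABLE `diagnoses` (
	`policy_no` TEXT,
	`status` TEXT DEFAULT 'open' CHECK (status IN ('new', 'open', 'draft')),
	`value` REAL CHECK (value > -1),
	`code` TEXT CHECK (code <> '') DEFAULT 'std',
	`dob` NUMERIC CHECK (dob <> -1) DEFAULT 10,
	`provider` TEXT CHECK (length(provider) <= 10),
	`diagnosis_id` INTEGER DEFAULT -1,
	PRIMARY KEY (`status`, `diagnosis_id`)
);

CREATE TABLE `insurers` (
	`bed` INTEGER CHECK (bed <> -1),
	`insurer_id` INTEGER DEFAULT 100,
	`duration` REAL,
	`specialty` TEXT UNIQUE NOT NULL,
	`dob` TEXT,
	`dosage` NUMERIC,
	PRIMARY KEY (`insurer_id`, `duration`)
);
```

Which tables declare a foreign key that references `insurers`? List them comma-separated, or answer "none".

No REFERENCES clause anywhere in the schema names insurers.

none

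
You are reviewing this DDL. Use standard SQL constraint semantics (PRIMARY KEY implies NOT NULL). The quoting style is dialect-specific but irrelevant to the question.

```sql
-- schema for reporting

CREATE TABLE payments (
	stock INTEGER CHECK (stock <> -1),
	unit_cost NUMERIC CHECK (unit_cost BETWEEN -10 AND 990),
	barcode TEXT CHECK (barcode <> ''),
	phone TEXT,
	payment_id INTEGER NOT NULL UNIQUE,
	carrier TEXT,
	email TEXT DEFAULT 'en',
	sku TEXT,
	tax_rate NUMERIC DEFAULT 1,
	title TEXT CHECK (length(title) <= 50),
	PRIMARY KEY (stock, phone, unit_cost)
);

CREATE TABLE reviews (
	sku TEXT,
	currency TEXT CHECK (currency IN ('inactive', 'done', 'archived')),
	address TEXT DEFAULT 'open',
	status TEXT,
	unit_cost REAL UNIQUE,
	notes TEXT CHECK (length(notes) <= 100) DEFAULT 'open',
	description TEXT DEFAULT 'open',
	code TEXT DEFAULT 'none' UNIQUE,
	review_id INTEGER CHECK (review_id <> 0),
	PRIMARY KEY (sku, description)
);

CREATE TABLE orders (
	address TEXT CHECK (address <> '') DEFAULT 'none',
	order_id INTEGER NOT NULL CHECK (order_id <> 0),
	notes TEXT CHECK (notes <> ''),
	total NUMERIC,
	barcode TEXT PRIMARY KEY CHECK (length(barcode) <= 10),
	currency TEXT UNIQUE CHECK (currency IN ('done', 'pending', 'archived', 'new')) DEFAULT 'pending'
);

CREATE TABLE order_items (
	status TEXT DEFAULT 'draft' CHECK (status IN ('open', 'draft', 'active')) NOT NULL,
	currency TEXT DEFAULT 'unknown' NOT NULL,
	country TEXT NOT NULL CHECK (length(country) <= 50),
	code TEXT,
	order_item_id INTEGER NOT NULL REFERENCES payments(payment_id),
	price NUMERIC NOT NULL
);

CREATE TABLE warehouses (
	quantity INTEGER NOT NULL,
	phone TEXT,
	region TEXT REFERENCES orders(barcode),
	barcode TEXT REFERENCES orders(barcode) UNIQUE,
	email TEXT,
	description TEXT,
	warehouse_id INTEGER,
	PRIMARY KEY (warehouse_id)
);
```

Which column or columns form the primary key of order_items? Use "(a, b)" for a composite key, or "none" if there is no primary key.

No column is declared PRIMARY KEY inline, and there is no table-level PRIMARY KEY clause in order_items.

none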